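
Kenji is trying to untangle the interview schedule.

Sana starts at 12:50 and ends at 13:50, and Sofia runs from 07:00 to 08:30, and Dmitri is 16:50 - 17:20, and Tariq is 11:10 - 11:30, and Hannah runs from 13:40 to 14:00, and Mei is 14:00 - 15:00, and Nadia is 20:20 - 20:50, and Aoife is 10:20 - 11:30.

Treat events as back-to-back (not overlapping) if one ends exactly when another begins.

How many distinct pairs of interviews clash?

2

Sorted by start: Sofia, Aoife, Tariq, Sana, Hannah, Mei, Dmitri, Nadia.
Aoife starts after Sofia ends, so Sofia has no further overlaps.
Tariq starts before Aoife ends → Aoife and Tariq overlap.
Sana starts after Aoife ends, so Aoife has no further overlaps.
Sana starts after Tariq ends, so Tariq has no further overlaps.
Hannah starts before Sana ends → Sana and Hannah overlap.
Mei starts after Sana ends, so Sana has no further overlaps.
Mei starts exactly when Hannah ends (back-to-back, no overlap), so Hannah has no further overlaps.
Dmitri starts after Mei ends, so Mei has no further overlaps.
Nadia starts after Dmitri ends.
Overlapping pairs: Aoife & Tariq, Hannah & Sana — 2 in total.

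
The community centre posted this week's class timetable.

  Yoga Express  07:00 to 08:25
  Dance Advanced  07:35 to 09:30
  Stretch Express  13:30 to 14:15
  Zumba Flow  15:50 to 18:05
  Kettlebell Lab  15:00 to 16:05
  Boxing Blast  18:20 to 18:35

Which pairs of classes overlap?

Dance Advanced & Yoga Express, Kettlebell Lab & Zumba Flow

Two intervals overlap when each starts before the other ends.
Sorted by start: Yoga Express, Dance Advanced, Stretch Express, Kettlebell Lab, Zumba Flow, Boxing Blast.
Dance Advanced starts before Yoga Express ends → Yoga Express and Dance Advanced overlap.
Stretch Express starts after Yoga Express ends, so nothing later overlaps Yoga Express either.
Stretch Express starts after Dance Advanced ends, so nothing later overlaps Dance Advanced either.
Kettlebell Lab starts after Stretch Express ends, so nothing later overlaps Stretch Express either.
Zumba Flow starts before Kettlebell Lab ends → Kettlebell Lab and Zumba Flow overlap.
Boxing Blast starts after Kettlebell Lab ends.
Boxing Blast starts after Zumba Flow ends.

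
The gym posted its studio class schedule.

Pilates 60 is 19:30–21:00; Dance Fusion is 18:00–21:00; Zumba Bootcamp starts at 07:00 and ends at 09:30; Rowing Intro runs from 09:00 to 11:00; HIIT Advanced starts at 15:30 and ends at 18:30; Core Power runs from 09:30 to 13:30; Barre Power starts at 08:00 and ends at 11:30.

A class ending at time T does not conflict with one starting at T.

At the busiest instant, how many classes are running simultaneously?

3

Sort all start/end points and keep a running count:
07:00 start Zumba Bootcamp → 1
08:00 start Barre Power → 2
09:00 start Rowing Intro → 3
09:30 end Zumba Bootcamp → 2
09:30 start Core Power → 3
11:00 end Rowing Intro → 2
11:30 end Barre Power → 1
13:30 end Core Power → 0
15:30 start HIIT Advanced → 1
18:00 start Dance Fusion → 2
18:30 end HIIT Advanced → 1
19:30 start Pilates 60 → 2
21:00 end Dance Fusion → 1
21:00 end Pilates 60 → 0
Peak is 3, at 09:00 (Barre Power, Rowing Intro, Zumba Bootcamp).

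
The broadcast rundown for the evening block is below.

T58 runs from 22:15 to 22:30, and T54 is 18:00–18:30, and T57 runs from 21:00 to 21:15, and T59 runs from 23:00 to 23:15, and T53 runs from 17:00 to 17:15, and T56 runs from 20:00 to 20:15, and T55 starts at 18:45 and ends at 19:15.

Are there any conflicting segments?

Sorted by start: T53, T54, T55, T56, T57, T58, T59.
T54 starts after T53 ends — done with T53.
T55 starts after T54 ends — done with T54.
T56 starts after T55 ends — done with T55.
T57 starts after T56 ends — done with T56.
T58 starts after T57 ends — done with T57.
T59 starts after T58 ends.
Every pair is clear; the schedule has no overlaps.

No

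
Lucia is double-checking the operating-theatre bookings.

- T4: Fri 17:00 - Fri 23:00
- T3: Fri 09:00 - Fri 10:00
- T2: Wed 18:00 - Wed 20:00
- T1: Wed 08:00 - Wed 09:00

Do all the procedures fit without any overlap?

Two intervals overlap when each starts before the other ends.
Sorted by start: T1, T2, T3, T4.
T2 starts after T1 ends, so nothing later overlaps T1 either.
T3 starts after T2 ends, so nothing later overlaps T2 either.
T4 starts after T3 ends.
Every pair is clear; the schedule has no overlaps.

Yes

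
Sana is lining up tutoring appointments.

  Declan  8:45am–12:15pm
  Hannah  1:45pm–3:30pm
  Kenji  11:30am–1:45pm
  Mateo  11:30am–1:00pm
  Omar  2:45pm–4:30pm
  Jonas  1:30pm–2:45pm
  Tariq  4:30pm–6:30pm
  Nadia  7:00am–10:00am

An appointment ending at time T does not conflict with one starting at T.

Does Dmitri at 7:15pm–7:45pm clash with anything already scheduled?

No — it doesn't clash with anything

Nadia: ends 10:00am at or before Dmitri starts 7:15pm → clear.
Declan: ends 12:15pm at or before Dmitri starts 7:15pm → clear.
Kenji: ends 1:45pm at or before Dmitri starts 7:15pm → clear.
Mateo: ends 1:00pm at or before Dmitri starts 7:15pm → clear.
Jonas: ends 2:45pm at or before Dmitri starts 7:15pm → clear.
Hannah: ends 3:30pm at or before Dmitri starts 7:15pm → clear.
Omar: ends 4:30pm at or before Dmitri starts 7:15pm → clear.
Tariq: ends 6:30pm at or before Dmitri starts 7:15pm → clear.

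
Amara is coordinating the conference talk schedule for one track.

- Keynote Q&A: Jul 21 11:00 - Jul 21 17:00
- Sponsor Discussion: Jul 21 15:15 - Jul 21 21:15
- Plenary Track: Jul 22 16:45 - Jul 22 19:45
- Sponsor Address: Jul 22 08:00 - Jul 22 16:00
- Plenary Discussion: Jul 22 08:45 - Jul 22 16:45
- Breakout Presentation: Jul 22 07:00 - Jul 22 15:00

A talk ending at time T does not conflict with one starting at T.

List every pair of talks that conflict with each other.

Breakout Presentation & Plenary Discussion, Breakout Presentation & Sponsor Address, Keynote Q&A & Sponsor Discussion, Plenary Discussion & Sponsor Address

Sorted by start: Keynote Q&A, Sponsor Discussion, Breakout Presentation, Sponsor Address, Plenary Discussion, Plenary Track.
Sponsor Discussion starts before Keynote Q&A ends → Keynote Q&A and Sponsor Discussion overlap.
Breakout Presentation starts after Keynote Q&A ends, so nothing later overlaps Keynote Q&A either.
Breakout Presentation starts after Sponsor Discussion ends, so nothing later overlaps Sponsor Discussion either.
Sponsor Address starts before Breakout Presentation ends → Breakout Presentation and Sponsor Address overlap.
Plenary Discussion starts before Breakout Presentation ends → Breakout Presentation and Plenary Discussion overlap.
Plenary Track starts after Breakout Presentation ends.
Plenary Discussion starts before Sponsor Address ends → Sponsor Address and Plenary Discussion overlap.
Plenary Track starts after Sponsor Address ends.
Plenary Track starts exactly when Plenary Discussion ends (back-to-back, no overlap).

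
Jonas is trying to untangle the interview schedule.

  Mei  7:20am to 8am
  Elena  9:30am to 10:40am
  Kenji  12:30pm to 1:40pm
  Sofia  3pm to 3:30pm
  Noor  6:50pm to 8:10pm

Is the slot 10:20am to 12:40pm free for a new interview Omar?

Mei: ends 8am at or before Omar starts 10:20am → clear.
Elena: starts 9:30am before Omar ends 12:40pm, and ends 10:40am after Omar starts 10:20am → overlap.
Kenji: starts 12:30pm before Omar ends 12:40pm, and ends 1:40pm after Omar starts 10:20am → overlap.
Sofia: starts 3pm at or after Omar ends 12:40pm → clear.
Noor: starts 6:50pm at or after Omar ends 12:40pm → clear.
Omar overlaps Elena, Kenji.

No — it overlaps Elena, Kenji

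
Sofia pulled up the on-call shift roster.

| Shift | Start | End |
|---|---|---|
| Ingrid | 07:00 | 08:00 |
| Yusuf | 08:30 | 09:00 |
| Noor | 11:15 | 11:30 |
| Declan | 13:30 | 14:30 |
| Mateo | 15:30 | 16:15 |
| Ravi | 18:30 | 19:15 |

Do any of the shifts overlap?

No

Two intervals overlap when each starts before the other ends.
Sorted by start: Ingrid, Yusuf, Noor, Declan, Mateo, Ravi.
Yusuf starts after Ingrid ends, so Ingrid has no further overlaps.
Noor starts after Yusuf ends, so Yusuf has no further overlaps.
Declan starts after Noor ends, so Noor has no further overlaps.
Mateo starts after Declan ends, so Declan has no further overlaps.
Ravi starts after Mateo ends.
Every pair is clear; the schedule has no overlaps.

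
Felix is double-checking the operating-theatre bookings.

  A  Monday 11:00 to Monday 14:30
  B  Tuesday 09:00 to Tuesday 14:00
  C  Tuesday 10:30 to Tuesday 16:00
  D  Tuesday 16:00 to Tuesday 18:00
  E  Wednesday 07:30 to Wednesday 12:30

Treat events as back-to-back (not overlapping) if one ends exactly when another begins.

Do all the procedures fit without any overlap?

No

Check each pair: they overlap iff neither finishes before the other starts.
Sorted by start: A, B, C, D, E.
B starts after A ends — done with A.
C starts before B ends → B and C overlap.
That's a conflict, so the schedule is not conflict-free.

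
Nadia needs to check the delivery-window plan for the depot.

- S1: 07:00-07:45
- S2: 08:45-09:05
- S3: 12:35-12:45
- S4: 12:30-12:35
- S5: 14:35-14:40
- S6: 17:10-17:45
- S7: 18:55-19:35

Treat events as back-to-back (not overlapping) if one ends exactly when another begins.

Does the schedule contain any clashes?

No

Sorted by start: S1, S2, S4, S3, S5, S6, S7.
S2 starts after S1 ends, so S1 has no further overlaps.
S4 starts after S2 ends, so S2 has no further overlaps.
S3 starts exactly when S4 ends (back-to-back, no overlap), so S4 has no further overlaps.
S5 starts after S3 ends, so S3 has no further overlaps.
S6 starts after S5 ends, so S5 has no further overlaps.
S7 starts after S6 ends.
Every pair is clear; the schedule has no overlaps.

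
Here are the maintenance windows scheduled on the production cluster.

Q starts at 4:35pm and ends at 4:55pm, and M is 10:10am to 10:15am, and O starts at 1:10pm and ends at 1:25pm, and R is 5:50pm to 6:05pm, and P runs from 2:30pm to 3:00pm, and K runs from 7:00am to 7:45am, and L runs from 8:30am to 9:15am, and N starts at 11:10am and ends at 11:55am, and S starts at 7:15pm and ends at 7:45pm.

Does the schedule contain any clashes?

No

Sorted by start: K, L, M, N, O, P, Q, R, S.
L starts after K ends, so K has no further overlaps.
M starts after L ends, so L has no further overlaps.
N starts after M ends, so M has no further overlaps.
O starts after N ends, so N has no further overlaps.
P starts after O ends, so O has no further overlaps.
Q starts after P ends, so P has no further overlaps.
R starts after Q ends, so Q has no further overlaps.
S starts after R ends.
Every pair is clear; the schedule has no overlaps.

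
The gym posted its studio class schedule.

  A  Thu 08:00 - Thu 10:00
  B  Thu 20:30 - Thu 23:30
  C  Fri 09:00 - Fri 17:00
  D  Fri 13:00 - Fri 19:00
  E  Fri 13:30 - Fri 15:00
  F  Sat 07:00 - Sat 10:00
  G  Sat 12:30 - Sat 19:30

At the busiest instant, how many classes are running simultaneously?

Walk through starts and ends in time order (an end at T is processed before a start at T):
Thu 08:00 start A → 1
Thu 10:00 end A → 0
Thu 20:30 start B → 1
Thu 23:30 end B → 0
Fri 09:00 start C → 1
Fri 13:00 start D → 2
Fri 13:30 start E → 3
Fri 15:00 end E → 2
Fri 17:00 end C → 1
Fri 19:00 end D → 0
Sat 07:00 start F → 1
Sat 10:00 end F → 0
Sat 12:30 start G → 1
Sat 19:30 end G → 0
Peak is 3, at Fri 13:30 (C, D, E).

3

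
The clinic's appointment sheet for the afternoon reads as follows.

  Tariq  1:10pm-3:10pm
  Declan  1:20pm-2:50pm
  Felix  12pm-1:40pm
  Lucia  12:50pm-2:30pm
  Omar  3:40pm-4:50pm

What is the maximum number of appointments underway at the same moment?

4

Sweep the timeline, counting +1 at each start and −1 at each end (ends before starts at a tie):
12pm start Felix → 1
12:50pm start Lucia → 2
1:10pm start Tariq → 3
1:20pm start Declan → 4
1:40pm end Felix → 3
2:30pm end Lucia → 2
2:50pm end Declan → 1
3:10pm end Tariq → 0
3:40pm start Omar → 1
4:50pm end Omar → 0
Peak is 4, at 1:20pm (Declan, Felix, Lucia, Tariq).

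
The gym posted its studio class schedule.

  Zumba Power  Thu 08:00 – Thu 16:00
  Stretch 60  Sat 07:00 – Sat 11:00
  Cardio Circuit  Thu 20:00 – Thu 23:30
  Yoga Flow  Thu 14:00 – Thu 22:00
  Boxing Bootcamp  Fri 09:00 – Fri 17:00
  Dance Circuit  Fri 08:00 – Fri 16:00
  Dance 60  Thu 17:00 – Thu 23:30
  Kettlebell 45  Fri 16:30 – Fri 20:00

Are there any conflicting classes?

Two intervals overlap when each starts before the other ends.
Sorted by start: Zumba Power, Yoga Flow, Dance 60, Cardio Circuit, Dance Circuit, Boxing Bootcamp, Kettlebell 45, Stretch 60.
Yoga Flow starts before Zumba Power ends → Zumba Power and Yoga Flow overlap.
That's a conflict, so the schedule is not conflict-free.

Yes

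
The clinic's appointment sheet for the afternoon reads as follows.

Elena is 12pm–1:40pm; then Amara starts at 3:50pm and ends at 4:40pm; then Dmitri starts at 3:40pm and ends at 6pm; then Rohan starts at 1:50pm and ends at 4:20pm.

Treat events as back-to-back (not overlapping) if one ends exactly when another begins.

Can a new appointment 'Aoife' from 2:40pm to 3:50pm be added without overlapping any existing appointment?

No — it overlaps Dmitri, Rohan

Elena: ends 1:40pm at or before Aoife starts 2:40pm → clear.
Rohan: starts 1:50pm before Aoife ends 3:50pm, and ends 4:20pm after Aoife starts 2:40pm → overlap.
Dmitri: starts 3:40pm before Aoife ends 3:50pm, and ends 6pm after Aoife starts 2:40pm → overlap.
Amara: starts 3:50pm at or after Aoife ends 3:50pm → clear.
Aoife overlaps Dmitri, Rohan.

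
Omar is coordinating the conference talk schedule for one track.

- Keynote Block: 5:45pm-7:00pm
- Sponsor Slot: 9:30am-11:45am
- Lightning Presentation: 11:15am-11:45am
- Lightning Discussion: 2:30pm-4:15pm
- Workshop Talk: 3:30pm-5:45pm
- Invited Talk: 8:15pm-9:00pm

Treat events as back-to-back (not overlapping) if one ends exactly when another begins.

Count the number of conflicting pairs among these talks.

Sorted by start: Sponsor Slot, Lightning Presentation, Lightning Discussion, Workshop Talk, Keynote Block, Invited Talk.
Lightning Presentation starts before Sponsor Slot ends → Sponsor Slot and Lightning Presentation overlap.
Lightning Discussion starts after Sponsor Slot ends; Sponsor Slot is clear from here.
Lightning Discussion starts after Lightning Presentation ends; Lightning Presentation is clear from here.
Workshop Talk starts before Lightning Discussion ends → Lightning Discussion and Workshop Talk overlap.
Keynote Block starts after Lightning Discussion ends; Lightning Discussion is clear from here.
Keynote Block starts exactly when Workshop Talk ends (back-to-back, no overlap); Workshop Talk is clear from here.
Invited Talk starts after Keynote Block ends.
Overlapping pairs: Lightning Discussion & Workshop Talk, Lightning Presentation & Sponsor Slot — 2 in total.

2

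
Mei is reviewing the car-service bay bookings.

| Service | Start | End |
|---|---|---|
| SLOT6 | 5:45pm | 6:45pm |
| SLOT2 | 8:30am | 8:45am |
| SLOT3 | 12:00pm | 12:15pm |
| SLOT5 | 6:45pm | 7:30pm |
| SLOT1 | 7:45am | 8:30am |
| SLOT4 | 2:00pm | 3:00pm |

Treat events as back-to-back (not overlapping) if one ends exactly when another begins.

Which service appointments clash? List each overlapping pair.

Sorted by start: SLOT1, SLOT2, SLOT3, SLOT4, SLOT6, SLOT5.
SLOT2 starts exactly when SLOT1 ends (back-to-back, no overlap) — done with SLOT1.
SLOT3 starts after SLOT2 ends — done with SLOT2.
SLOT4 starts after SLOT3 ends — done with SLOT3.
SLOT6 starts after SLOT4 ends — done with SLOT4.
SLOT5 starts exactly when SLOT6 ends (back-to-back, no overlap).

no conflicts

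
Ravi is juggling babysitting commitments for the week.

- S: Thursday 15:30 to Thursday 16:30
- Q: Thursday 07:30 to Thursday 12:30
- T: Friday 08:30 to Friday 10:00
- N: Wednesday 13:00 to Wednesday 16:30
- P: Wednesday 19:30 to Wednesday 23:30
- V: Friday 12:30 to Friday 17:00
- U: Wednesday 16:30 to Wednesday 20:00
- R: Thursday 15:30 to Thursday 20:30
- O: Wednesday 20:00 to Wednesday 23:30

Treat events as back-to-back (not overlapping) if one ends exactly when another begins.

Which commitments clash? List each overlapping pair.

Check each pair: they overlap iff neither finishes before the other starts.
Sorted by start: N, U, P, O, Q, R, S, T, V.
U starts exactly when N ends (back-to-back, no overlap); N is clear from here.
P starts before U ends → U and P overlap.
O starts exactly when U ends (back-to-back, no overlap); U is clear from here.
O starts before P ends → P and O overlap.
Q starts after P ends; P is clear from here.
Q starts after O ends; O is clear from here.
R starts after Q ends; Q is clear from here.
S starts before R ends → R and S overlap.
T starts after R ends; R is clear from here.
T starts after S ends; S is clear from here.
V starts after T ends.

O & P, P & U, R & S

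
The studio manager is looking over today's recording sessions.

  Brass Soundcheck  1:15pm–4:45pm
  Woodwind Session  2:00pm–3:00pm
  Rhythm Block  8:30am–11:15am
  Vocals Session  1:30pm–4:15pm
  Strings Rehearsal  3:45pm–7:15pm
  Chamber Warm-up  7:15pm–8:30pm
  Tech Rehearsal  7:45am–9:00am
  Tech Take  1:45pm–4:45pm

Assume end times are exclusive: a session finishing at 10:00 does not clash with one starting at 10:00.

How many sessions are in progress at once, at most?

4

Sort all start/end points and keep a running count:
7:45am start Tech Rehearsal → 1
8:30am start Rhythm Block → 2
9:00am end Tech Rehearsal → 1
11:15am end Rhythm Block → 0
1:15pm start Brass Soundcheck → 1
1:30pm start Vocals Session → 2
1:45pm start Tech Take → 3
2:00pm start Woodwind Session → 4
3:00pm end Woodwind Session → 3
3:45pm start Strings Rehearsal → 4
4:15pm end Vocals Session → 3
4:45pm end Brass Soundcheck → 2
4:45pm end Tech Take → 1
7:15pm end Strings Rehearsal → 0
7:15pm start Chamber Warm-up → 1
8:30pm end Chamber Warm-up → 0
Peak is 4, at 2:00pm (Brass Soundcheck, Tech Take, Vocals Session, Woodwind Session).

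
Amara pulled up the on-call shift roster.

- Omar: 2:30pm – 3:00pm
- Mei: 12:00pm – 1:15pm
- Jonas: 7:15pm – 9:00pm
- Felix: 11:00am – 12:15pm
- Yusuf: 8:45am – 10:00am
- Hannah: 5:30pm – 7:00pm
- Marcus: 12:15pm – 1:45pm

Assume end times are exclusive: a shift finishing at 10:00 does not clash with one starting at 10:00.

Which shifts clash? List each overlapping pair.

Felix & Mei, Marcus & Mei

Sorted by start: Yusuf, Felix, Mei, Marcus, Omar, Hannah, Jonas.
Felix starts after Yusuf ends, so nothing later overlaps Yusuf either.
Mei starts before Felix ends → Felix and Mei overlap.
Marcus starts exactly when Felix ends (back-to-back, no overlap), so nothing later overlaps Felix either.
Marcus starts before Mei ends → Mei and Marcus overlap.
Omar starts after Mei ends, so nothing later overlaps Mei either.
Omar starts after Marcus ends, so nothing later overlaps Marcus either.
Hannah starts after Omar ends, so nothing later overlaps Omar either.
Jonas starts after Hannah ends.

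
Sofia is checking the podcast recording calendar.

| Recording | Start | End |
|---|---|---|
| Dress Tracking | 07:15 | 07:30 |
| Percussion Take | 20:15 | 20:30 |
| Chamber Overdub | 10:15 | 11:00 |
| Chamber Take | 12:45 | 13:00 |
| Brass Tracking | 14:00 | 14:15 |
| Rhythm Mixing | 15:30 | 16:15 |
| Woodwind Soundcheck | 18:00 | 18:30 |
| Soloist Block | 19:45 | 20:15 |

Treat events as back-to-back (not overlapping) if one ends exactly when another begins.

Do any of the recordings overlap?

No

Sorted by start: Dress Tracking, Chamber Overdub, Chamber Take, Brass Tracking, Rhythm Mixing, Woodwind Soundcheck, Soloist Block, Percussion Take.
Chamber Overdub starts after Dress Tracking ends — done with Dress Tracking.
Chamber Take starts after Chamber Overdub ends — done with Chamber Overdub.
Brass Tracking starts after Chamber Take ends — done with Chamber Take.
Rhythm Mixing starts after Brass Tracking ends — done with Brass Tracking.
Woodwind Soundcheck starts after Rhythm Mixing ends — done with Rhythm Mixing.
Soloist Block starts after Woodwind Soundcheck ends — done with Woodwind Soundcheck.
Percussion Take starts exactly when Soloist Block ends (back-to-back, no overlap).
Every pair is clear; the schedule has no overlaps.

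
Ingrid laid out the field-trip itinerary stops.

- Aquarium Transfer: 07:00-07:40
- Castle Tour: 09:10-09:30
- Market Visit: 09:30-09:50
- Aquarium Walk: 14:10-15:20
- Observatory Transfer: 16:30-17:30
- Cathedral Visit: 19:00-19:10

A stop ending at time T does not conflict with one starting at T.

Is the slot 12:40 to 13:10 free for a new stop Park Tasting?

Yes — the slot is free

Aquarium Transfer: ends 07:40 at or before Park Tasting starts 12:40 → clear.
Castle Tour: ends 09:30 at or before Park Tasting starts 12:40 → clear.
Market Visit: ends 09:50 at or before Park Tasting starts 12:40 → clear.
Aquarium Walk: starts 14:10 at or after Park Tasting ends 13:10 → clear.
Observatory Transfer: starts 16:30 at or after Park Tasting ends 13:10 → clear.
Cathedral Visit: starts 19:00 at or after Park Tasting ends 13:10 → clear.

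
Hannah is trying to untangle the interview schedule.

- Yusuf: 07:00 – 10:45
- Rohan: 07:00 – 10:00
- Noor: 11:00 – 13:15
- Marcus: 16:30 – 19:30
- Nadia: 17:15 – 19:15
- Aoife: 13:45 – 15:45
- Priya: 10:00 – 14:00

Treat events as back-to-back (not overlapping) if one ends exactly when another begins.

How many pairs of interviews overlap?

5

Check each pair: they overlap iff neither finishes before the other starts.
Sorted by start: Yusuf, Rohan, Priya, Noor, Aoife, Marcus, Nadia.
Rohan starts before Yusuf ends → Yusuf and Rohan overlap.
Priya starts before Yusuf ends → Yusuf and Priya overlap.
Noor starts after Yusuf ends, so Yusuf has no further overlaps.
Priya starts exactly when Rohan ends (back-to-back, no overlap), so Rohan has no further overlaps.
Noor starts before Priya ends → Priya and Noor overlap.
Aoife starts before Priya ends → Priya and Aoife overlap.
Marcus starts after Priya ends, so Priya has no further overlaps.
Aoife starts after Noor ends, so Noor has no further overlaps.
Marcus starts after Aoife ends, so Aoife has no further overlaps.
Nadia starts before Marcus ends → Marcus and Nadia overlap.
Overlapping pairs: Aoife & Priya, Marcus & Nadia, Noor & Priya, Priya & Yusuf, Rohan & Yusuf — 5 in total.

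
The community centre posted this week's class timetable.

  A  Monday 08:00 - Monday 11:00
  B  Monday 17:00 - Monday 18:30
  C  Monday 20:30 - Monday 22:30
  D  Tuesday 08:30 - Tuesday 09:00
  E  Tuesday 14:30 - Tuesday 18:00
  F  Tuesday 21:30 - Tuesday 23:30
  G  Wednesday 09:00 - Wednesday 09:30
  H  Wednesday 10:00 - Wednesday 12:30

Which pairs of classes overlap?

no conflicts

Sorted by start: A, B, C, D, E, F, G, H.
B starts after A ends — done with A.
C starts after B ends — done with B.
D starts after C ends — done with C.
E starts after D ends — done with D.
F starts after E ends — done with E.
G starts after F ends — done with F.
H starts after G ends.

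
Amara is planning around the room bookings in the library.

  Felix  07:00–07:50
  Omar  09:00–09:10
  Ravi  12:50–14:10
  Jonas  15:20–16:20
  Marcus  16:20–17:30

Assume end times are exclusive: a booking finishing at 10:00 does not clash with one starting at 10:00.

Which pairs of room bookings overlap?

Sorted by start: Felix, Omar, Ravi, Jonas, Marcus.
Omar starts after Felix ends; Felix is clear from here.
Ravi starts after Omar ends; Omar is clear from here.
Jonas starts after Ravi ends; Ravi is clear from here.
Marcus starts exactly when Jonas ends (back-to-back, no overlap).

no overlapping pairs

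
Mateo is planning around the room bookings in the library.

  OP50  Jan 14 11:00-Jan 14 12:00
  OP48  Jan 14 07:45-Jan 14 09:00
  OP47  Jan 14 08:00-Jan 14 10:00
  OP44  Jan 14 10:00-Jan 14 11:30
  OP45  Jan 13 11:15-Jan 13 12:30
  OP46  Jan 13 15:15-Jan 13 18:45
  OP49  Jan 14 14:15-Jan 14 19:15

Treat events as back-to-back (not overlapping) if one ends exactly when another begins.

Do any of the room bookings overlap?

Sorted by start: OP45, OP46, OP48, OP47, OP44, OP50, OP49.
OP46 starts after OP45 ends, so OP45 has no further overlaps.
OP48 starts after OP46 ends, so OP46 has no further overlaps.
OP47 starts before OP48 ends → OP48 and OP47 overlap.
That's a conflict, so the schedule is not conflict-free.

Yes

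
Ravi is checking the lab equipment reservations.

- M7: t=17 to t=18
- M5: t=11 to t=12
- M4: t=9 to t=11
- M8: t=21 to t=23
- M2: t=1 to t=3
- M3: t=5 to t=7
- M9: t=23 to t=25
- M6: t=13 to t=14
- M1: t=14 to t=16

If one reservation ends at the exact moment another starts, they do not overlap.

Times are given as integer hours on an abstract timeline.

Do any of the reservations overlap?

No

Sorted by start: M2, M3, M4, M5, M6, M1, M7, M8, M9.
M3 starts after M2 ends, so M2 has no further overlaps.
M4 starts after M3 ends, so M3 has no further overlaps.
M5 starts exactly when M4 ends (back-to-back, no overlap), so M4 has no further overlaps.
M6 starts after M5 ends, so M5 has no further overlaps.
M1 starts exactly when M6 ends (back-to-back, no overlap), so M6 has no further overlaps.
M7 starts after M1 ends, so M1 has no further overlaps.
M8 starts after M7 ends, so M7 has no further overlaps.
M9 starts exactly when M8 ends (back-to-back, no overlap).
Every pair is clear; the schedule has no overlaps.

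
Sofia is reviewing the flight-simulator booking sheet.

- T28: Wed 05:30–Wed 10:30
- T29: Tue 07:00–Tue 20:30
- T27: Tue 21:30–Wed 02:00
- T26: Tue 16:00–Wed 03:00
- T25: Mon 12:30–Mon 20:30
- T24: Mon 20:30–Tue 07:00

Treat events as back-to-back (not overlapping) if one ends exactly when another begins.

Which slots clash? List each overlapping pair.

Check each pair: they overlap iff neither finishes before the other starts.
Sorted by start: T25, T24, T29, T26, T27, T28.
T24 starts exactly when T25 ends (back-to-back, no overlap), so nothing later overlaps T25 either.
T29 starts exactly when T24 ends (back-to-back, no overlap), so nothing later overlaps T24 either.
T26 starts before T29 ends → T29 and T26 overlap.
T27 starts after T29 ends, so nothing later overlaps T29 either.
T27 starts before T26 ends → T26 and T27 overlap.
T28 starts after T26 ends.
T28 starts after T27 ends.

T26 & T27, T26 & T29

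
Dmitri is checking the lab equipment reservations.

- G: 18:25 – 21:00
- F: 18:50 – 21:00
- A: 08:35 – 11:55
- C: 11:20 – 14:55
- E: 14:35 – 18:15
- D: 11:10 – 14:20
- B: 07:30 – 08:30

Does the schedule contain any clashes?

Yes

Sorted by start: B, A, D, C, E, G, F.
A starts after B ends, so B has no further overlaps.
D starts before A ends → A and D overlap.
That's a conflict, so the schedule is not conflict-free.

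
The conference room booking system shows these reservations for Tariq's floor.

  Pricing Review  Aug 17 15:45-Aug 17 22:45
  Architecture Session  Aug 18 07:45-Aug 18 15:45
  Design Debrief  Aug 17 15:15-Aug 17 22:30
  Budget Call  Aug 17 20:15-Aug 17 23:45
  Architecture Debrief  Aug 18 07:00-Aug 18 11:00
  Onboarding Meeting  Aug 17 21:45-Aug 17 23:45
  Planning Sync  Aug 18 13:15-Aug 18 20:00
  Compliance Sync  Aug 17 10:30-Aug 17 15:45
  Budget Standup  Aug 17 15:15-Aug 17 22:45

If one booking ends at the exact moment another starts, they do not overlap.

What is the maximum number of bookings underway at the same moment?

5

Sort all start/end points and keep a running count:
Aug 17 10:30 start Compliance Sync → 1
Aug 17 15:15 start Budget Standup → 2
Aug 17 15:15 start Design Debrief → 3
Aug 17 15:45 end Compliance Sync → 2
Aug 17 15:45 start Pricing Review → 3
Aug 17 20:15 start Budget Call → 4
Aug 17 21:45 start Onboarding Meeting → 5
Aug 17 22:30 end Design Debrief → 4
Aug 17 22:45 end Budget Standup → 3
Aug 17 22:45 end Pricing Review → 2
Aug 17 23:45 end Budget Call → 1
Aug 17 23:45 end Onboarding Meeting → 0
Aug 18 07:00 start Architecture Debrief → 1
Aug 18 07:45 start Architecture Session → 2
Aug 18 11:00 end Architecture Debrief → 1
Aug 18 13:15 start Planning Sync → 2
Aug 18 15:45 end Architecture Session → 1
Aug 18 20:00 end Planning Sync → 0
Peak is 5, at Aug 17 21:45 (Budget Call, Budget Standup, Design Debrief, Onboarding Meeting, Pricing Review).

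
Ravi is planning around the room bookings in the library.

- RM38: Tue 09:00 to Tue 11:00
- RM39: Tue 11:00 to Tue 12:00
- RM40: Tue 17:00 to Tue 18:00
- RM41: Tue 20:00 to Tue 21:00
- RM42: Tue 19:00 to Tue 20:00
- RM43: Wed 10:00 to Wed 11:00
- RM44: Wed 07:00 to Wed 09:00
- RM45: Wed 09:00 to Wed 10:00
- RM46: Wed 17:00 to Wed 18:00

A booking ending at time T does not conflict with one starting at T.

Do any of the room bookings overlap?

No

Sorted by start: RM38, RM39, RM40, RM42, RM41, RM44, RM45, RM43, RM46.
RM39 starts exactly when RM38 ends (back-to-back, no overlap), so nothing later overlaps RM38 either.
RM40 starts after RM39 ends, so nothing later overlaps RM39 either.
RM42 starts after RM40 ends, so nothing later overlaps RM40 either.
RM41 starts exactly when RM42 ends (back-to-back, no overlap), so nothing later overlaps RM42 either.
RM44 starts after RM41 ends, so nothing later overlaps RM41 either.
RM45 starts exactly when RM44 ends (back-to-back, no overlap), so nothing later overlaps RM44 either.
RM43 starts exactly when RM45 ends (back-to-back, no overlap), so nothing later overlaps RM45 either.
RM46 starts after RM43 ends.
Every pair is clear; the schedule has no overlaps.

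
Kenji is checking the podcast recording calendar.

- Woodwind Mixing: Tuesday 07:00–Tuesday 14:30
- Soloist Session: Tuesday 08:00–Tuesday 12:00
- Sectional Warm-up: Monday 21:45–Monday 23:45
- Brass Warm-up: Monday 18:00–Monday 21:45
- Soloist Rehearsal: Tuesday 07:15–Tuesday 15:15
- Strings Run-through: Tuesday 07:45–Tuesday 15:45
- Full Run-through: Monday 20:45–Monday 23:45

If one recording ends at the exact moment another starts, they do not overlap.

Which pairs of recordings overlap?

Brass Warm-up & Full Run-through, Full Run-through & Sectional Warm-up, Soloist Rehearsal & Soloist Session, Soloist Rehearsal & Strings Run-through, Soloist Rehearsal & Woodwind Mixing, Soloist Session & Strings Run-through, Soloist Session & Woodwind Mixing, Strings Run-through & Woodwind Mixing

Sorted by start: Brass Warm-up, Full Run-through, Sectional Warm-up, Woodwind Mixing, Soloist Rehearsal, Strings Run-through, Soloist Session.
Full Run-through starts before Brass Warm-up ends → Brass Warm-up and Full Run-through overlap.
Sectional Warm-up starts exactly when Brass Warm-up ends (back-to-back, no overlap), so nothing later overlaps Brass Warm-up either.
Sectional Warm-up starts before Full Run-through ends → Full Run-through and Sectional Warm-up overlap.
Woodwind Mixing starts after Full Run-through ends, so nothing later overlaps Full Run-through either.
Woodwind Mixing starts after Sectional Warm-up ends, so nothing later overlaps Sectional Warm-up either.
Soloist Rehearsal starts before Woodwind Mixing ends → Woodwind Mixing and Soloist Rehearsal overlap.
Strings Run-through starts before Woodwind Mixing ends → Woodwind Mixing and Strings Run-through overlap.
Soloist Session starts before Woodwind Mixing ends → Woodwind Mixing and Soloist Session overlap.
Strings Run-through starts before Soloist Rehearsal ends → Soloist Rehearsal and Strings Run-through overlap.
Soloist Session starts before Soloist Rehearsal ends → Soloist Rehearsal and Soloist Session overlap.
Soloist Session starts before Strings Run-through ends → Strings Run-through and Soloist Session overlap.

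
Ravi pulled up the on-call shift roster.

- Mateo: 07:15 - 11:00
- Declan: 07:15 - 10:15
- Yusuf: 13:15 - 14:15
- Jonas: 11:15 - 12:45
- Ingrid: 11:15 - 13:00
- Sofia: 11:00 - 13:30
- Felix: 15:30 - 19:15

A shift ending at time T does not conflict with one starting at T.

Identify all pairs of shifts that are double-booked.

Declan & Mateo, Ingrid & Jonas, Ingrid & Sofia, Jonas & Sofia, Sofia & Yusuf

Two intervals overlap when each starts before the other ends.
Sorted by start: Mateo, Declan, Sofia, Jonas, Ingrid, Yusuf, Felix.
Declan starts before Mateo ends → Mateo and Declan overlap.
Sofia starts exactly when Mateo ends (back-to-back, no overlap); Mateo is clear from here.
Sofia starts after Declan ends; Declan is clear from here.
Jonas starts before Sofia ends → Sofia and Jonas overlap.
Ingrid starts before Sofia ends → Sofia and Ingrid overlap.
Yusuf starts before Sofia ends → Sofia and Yusuf overlap.
Felix starts after Sofia ends.
Ingrid starts before Jonas ends → Jonas and Ingrid overlap.
Yusuf starts after Jonas ends; Jonas is clear from here.
Yusuf starts after Ingrid ends; Ingrid is clear from here.
Felix starts after Yusuf ends.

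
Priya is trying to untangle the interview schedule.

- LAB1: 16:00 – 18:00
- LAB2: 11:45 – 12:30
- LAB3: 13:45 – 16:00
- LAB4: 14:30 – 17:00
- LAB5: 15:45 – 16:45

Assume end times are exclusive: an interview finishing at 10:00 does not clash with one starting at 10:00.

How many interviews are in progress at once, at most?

3

Sweep the timeline, counting +1 at each start and −1 at each end (ends before starts at a tie):
11:45 start LAB2 → 1
12:30 end LAB2 → 0
13:45 start LAB3 → 1
14:30 start LAB4 → 2
15:45 start LAB5 → 3
16:00 end LAB3 → 2
16:00 start LAB1 → 3
16:45 end LAB5 → 2
17:00 end LAB4 → 1
18:00 end LAB1 → 0
Peak is 3, at 15:45 (LAB3, LAB4, LAB5).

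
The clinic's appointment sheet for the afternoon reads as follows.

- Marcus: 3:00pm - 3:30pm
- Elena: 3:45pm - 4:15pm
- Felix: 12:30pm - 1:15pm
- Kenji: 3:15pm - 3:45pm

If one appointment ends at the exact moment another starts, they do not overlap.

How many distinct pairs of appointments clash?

Sorted by start: Felix, Marcus, Kenji, Elena.
Marcus starts after Felix ends, so nothing later overlaps Felix either.
Kenji starts before Marcus ends → Marcus and Kenji overlap.
Elena starts after Marcus ends.
Elena starts exactly when Kenji ends (back-to-back, no overlap).
Overlapping pairs: Kenji & Marcus — 1 in total.

1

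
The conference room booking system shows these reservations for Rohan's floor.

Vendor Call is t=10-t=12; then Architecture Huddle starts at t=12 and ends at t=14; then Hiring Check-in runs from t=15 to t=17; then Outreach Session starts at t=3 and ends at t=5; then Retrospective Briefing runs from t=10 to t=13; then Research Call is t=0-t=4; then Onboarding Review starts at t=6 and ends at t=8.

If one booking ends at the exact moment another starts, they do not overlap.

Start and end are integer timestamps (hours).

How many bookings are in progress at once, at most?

2

Sweep the timeline, counting +1 at each start and −1 at each end (ends before starts at a tie):
t=0 start Research Call → 1
t=3 start Outreach Session → 2
t=4 end Research Call → 1
t=5 end Outreach Session → 0
t=6 start Onboarding Review → 1
t=8 end Onboarding Review → 0
t=10 start Retrospective Briefing → 1
t=10 start Vendor Call → 2
t=12 end Vendor Call → 1
t=12 start Architecture Huddle → 2
t=13 end Retrospective Briefing → 1
t=14 end Architecture Huddle → 0
t=15 start Hiring Check-in → 1
t=17 end Hiring Check-in → 0
Peak is 2, at t=3 (Outreach Session, Research Call).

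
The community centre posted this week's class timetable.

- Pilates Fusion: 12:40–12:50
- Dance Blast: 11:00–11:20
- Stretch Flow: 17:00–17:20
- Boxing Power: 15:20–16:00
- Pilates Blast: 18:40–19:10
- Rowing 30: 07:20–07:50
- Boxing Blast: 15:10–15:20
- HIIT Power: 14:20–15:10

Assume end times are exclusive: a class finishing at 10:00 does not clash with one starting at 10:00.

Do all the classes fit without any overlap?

Yes

Sorted by start: Rowing 30, Dance Blast, Pilates Fusion, HIIT Power, Boxing Blast, Boxing Power, Stretch Flow, Pilates Blast.
Dance Blast starts after Rowing 30 ends; Rowing 30 is clear from here.
Pilates Fusion starts after Dance Blast ends; Dance Blast is clear from here.
HIIT Power starts after Pilates Fusion ends; Pilates Fusion is clear from here.
Boxing Blast starts exactly when HIIT Power ends (back-to-back, no overlap); HIIT Power is clear from here.
Boxing Power starts exactly when Boxing Blast ends (back-to-back, no overlap); Boxing Blast is clear from here.
Stretch Flow starts after Boxing Power ends; Boxing Power is clear from here.
Pilates Blast starts after Stretch Flow ends.
Every pair is clear; the schedule has no overlaps.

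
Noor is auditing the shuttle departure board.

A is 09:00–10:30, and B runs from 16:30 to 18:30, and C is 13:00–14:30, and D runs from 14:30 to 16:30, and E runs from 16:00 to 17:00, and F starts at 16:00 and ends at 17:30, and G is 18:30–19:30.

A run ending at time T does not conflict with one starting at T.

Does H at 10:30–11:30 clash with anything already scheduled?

A: ends 10:30 at or before H starts 10:30 → clear.
C: starts 13:00 at or after H ends 11:30 → clear.
D: starts 14:30 at or after H ends 11:30 → clear.
E: starts 16:00 at or after H ends 11:30 → clear.
F: starts 16:00 at or after H ends 11:30 → clear.
B: starts 16:30 at or after H ends 11:30 → clear.
G: starts 18:30 at or after H ends 11:30 → clear.

No — it doesn't clash with anything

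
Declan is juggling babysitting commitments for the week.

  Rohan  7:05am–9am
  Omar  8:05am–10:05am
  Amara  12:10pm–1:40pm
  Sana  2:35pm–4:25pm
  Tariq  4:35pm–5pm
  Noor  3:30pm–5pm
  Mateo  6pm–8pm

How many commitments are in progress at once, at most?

Walk through starts and ends in time order (an end at T is processed before a start at T):
7:05am start Rohan → 1
8:05am start Omar → 2
9am end Rohan → 1
10:05am end Omar → 0
12:10pm start Amara → 1
1:40pm end Amara → 0
2:35pm start Sana → 1
3:30pm start Noor → 2
4:25pm end Sana → 1
4:35pm start Tariq → 2
5pm end Noor → 1
5pm end Tariq → 0
6pm start Mateo → 1
8pm end Mateo → 0
Peak is 2, at 8:05am (Omar, Rohan).

2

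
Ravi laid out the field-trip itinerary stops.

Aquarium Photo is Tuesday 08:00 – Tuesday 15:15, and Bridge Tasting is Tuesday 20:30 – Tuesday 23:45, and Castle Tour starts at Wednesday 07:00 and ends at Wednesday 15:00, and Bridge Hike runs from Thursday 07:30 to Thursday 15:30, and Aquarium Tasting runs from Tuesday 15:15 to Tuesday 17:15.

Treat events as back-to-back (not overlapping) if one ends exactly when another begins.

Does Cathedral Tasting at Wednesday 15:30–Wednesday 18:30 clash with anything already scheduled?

No — it doesn't clash with anything

Aquarium Photo: ends Tuesday 15:15 at or before Cathedral Tasting starts Wednesday 15:30 → clear.
Aquarium Tasting: ends Tuesday 17:15 at or before Cathedral Tasting starts Wednesday 15:30 → clear.
Bridge Tasting: ends Tuesday 23:45 at or before Cathedral Tasting starts Wednesday 15:30 → clear.
Castle Tour: ends Wednesday 15:00 at or before Cathedral Tasting starts Wednesday 15:30 → clear.
Bridge Hike: starts Thursday 07:30 at or after Cathedral Tasting ends Wednesday 18:30 → clear.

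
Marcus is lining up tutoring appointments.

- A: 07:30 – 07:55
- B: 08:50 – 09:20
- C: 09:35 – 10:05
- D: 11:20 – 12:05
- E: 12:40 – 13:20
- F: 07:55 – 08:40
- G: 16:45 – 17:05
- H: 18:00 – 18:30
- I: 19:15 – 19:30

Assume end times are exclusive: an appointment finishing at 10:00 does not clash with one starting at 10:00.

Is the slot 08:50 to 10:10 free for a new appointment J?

No — it overlaps B, C

A: ends 07:55 at or before J starts 08:50 → clear.
F: ends 08:40 at or before J starts 08:50 → clear.
B: starts 08:50 before J ends 10:10, and ends 09:20 after J starts 08:50 → overlap.
C: starts 09:35 before J ends 10:10, and ends 10:05 after J starts 08:50 → overlap.
D: starts 11:20 at or after J ends 10:10 → clear.
E: starts 12:40 at or after J ends 10:10 → clear.
G: starts 16:45 at or after J ends 10:10 → clear.
H: starts 18:00 at or after J ends 10:10 → clear.
I: starts 19:15 at or after J ends 10:10 → clear.
J overlaps B, C.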